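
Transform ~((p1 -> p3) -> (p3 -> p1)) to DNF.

~((p1 -> p3) -> (p3 -> p1))
≡ ~(~(p1 -> p3) | (p3 -> p1))   (eliminate ->)
≡ ~(~(~p1 | p3) | (p3 -> p1))   (eliminate ->)
≡ ~(~(~p1 | p3) | ~p3 | p1)   (eliminate ->)
≡ ~~(~p1 | p3) & ~~p3 & ~p1   (De Morgan)
≡ (~p1 | p3) & ~~p3 & ~p1   (double negation)
≡ (~p1 | p3) & p3 & ~p1   (double negation)
≡ (~p1 & p3 & ~p1) | (p3 & p3 & ~p1)   (distribute & over |)
≡ ~p1 & p3   (simplify)

~p1 & p3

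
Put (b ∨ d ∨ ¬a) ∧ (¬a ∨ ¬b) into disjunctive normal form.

(d ∧ ¬b) ∨ ¬a

(b ∨ d ∨ ¬a) ∧ (¬a ∨ ¬b)
≡ (b ∧ ¬a) ∨ (b ∧ ¬b) ∨ (d ∧ ¬a) ∨ (d ∧ ¬b) ∨ (¬a ∧ ¬a) ∨ (¬a ∧ ¬b)
≡ (d ∧ ¬b) ∨ ¬a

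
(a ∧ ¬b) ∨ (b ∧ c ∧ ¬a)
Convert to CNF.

(a ∨ b) ∧ (a ∨ c) ∧ (¬b ∨ c) ∧ (¬b ∨ ¬a)

(a ∧ ¬b) ∨ (b ∧ c ∧ ¬a)
= (a ∨ b) ∧ (a ∨ c) ∧ (a ∨ ¬a) ∧ (¬b ∨ b) ∧ (¬b ∨ c) ∧ (¬b ∨ ¬a)   [distribute ∨ over ∧]
= (a ∨ b) ∧ (a ∨ c) ∧ (¬b ∨ c) ∧ (¬b ∨ ¬a)   [simplify]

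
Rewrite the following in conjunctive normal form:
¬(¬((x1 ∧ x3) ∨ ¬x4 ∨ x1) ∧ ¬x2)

¬(¬((x1 ∧ x3) ∨ ¬x4 ∨ x1) ∧ ¬x2)
⇔ ¬¬((x1 ∧ x3) ∨ ¬x4 ∨ x1) ∨ ¬¬x2   [De Morgan]
⇔ (x1 ∧ x3) ∨ ¬x4 ∨ x1 ∨ ¬¬x2   [double negation]
⇔ (x1 ∧ x3) ∨ ¬x4 ∨ x1 ∨ x2   [double negation]
⇔ (x1 ∨ ¬x4 ∨ x1 ∨ x2) ∧ (x3 ∨ ¬x4 ∨ x1 ∨ x2)   [distribute ∨ over ∧]
⇔ x1 ∨ ¬x4 ∨ x2   [simplify]

x1 ∨ ¬x4 ∨ x2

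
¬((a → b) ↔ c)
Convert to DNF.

(¬a ∧ ¬c) ∨ (b ∧ ¬c) ∨ (c ∧ a ∧ ¬b)

¬((a → b) ↔ c)
≡ ¬(((a → b) → c) ∧ (c → (a → b)))   — eliminate ↔
≡ ¬((¬(a → b) ∨ c) ∧ (c → (a → b)))   — eliminate →
≡ ¬((¬(¬a ∨ b) ∨ c) ∧ (c → (a → b)))   — eliminate →
≡ ¬((¬(¬a ∨ b) ∨ c) ∧ (¬c ∨ (a → b)))   — eliminate →
≡ ¬((¬(¬a ∨ b) ∨ c) ∧ (¬c ∨ ¬a ∨ b))   — eliminate →
≡ ¬(¬(¬a ∨ b) ∨ c) ∨ ¬(¬c ∨ ¬a ∨ b)   — De Morgan
≡ (¬¬(¬a ∨ b) ∧ ¬c) ∨ ¬(¬c ∨ ¬a ∨ b)   — De Morgan
≡ ((¬a ∨ b) ∧ ¬c) ∨ ¬(¬c ∨ ¬a ∨ b)   — double negation
≡ ((¬a ∨ b) ∧ ¬c) ∨ (¬¬c ∧ ¬¬a ∧ ¬b)   — De Morgan
≡ ((¬a ∨ b) ∧ ¬c) ∨ (c ∧ ¬¬a ∧ ¬b)   — double negation
≡ ((¬a ∨ b) ∧ ¬c) ∨ (c ∧ a ∧ ¬b)   — double negation
≡ (¬a ∧ ¬c) ∨ (b ∧ ¬c) ∨ (c ∧ a ∧ ¬b)   — distribute ∧ over ∨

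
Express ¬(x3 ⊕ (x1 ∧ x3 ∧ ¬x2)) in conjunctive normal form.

(¬x3 ∨ x1) ∧ (¬x3 ∨ ¬x2)

¬(x3 ⊕ (x1 ∧ x3 ∧ ¬x2))
⇔ ¬((x3 ∨ (x1 ∧ x3 ∧ ¬x2)) ∧ ¬(x3 ∧ x1 ∧ x3 ∧ ¬x2))   (expand ⊕)
⇔ ¬(x3 ∨ (x1 ∧ x3 ∧ ¬x2)) ∨ ¬¬(x3 ∧ x1 ∧ x3 ∧ ¬x2)   (De Morgan)
⇔ (¬x3 ∧ ¬(x1 ∧ x3 ∧ ¬x2)) ∨ ¬¬(x3 ∧ x1 ∧ x3 ∧ ¬x2)   (De Morgan)
⇔ (¬x3 ∧ (¬x1 ∨ ¬x3 ∨ ¬¬x2)) ∨ ¬¬(x3 ∧ x1 ∧ x3 ∧ ¬x2)   (De Morgan)
⇔ (¬x3 ∧ (¬x1 ∨ ¬x3 ∨ x2)) ∨ ¬¬(x3 ∧ x1 ∧ x3 ∧ ¬x2)   (double negation)
⇔ (¬x3 ∧ (¬x1 ∨ ¬x3 ∨ x2)) ∨ (x3 ∧ x1 ∧ x3 ∧ ¬x2)   (double negation)
⇔ (¬x3 ∨ x3) ∧ (¬x3 ∨ x1) ∧ (¬x3 ∨ x3) ∧ (¬x3 ∨ ¬x2) ∧ (¬x1 ∨ ¬x3 ∨ x2 ∨ x3) ∧ (¬x1 ∨ ¬x3 ∨ x2 ∨ x1) ∧ (¬x1 ∨ ¬x3 ∨ x2 ∨ x3) ∧ (¬x1 ∨ ¬x3 ∨ x2 ∨ ¬x2)   (distribute ∨ over ∧)
⇔ (¬x3 ∨ x1) ∧ (¬x3 ∨ ¬x2)   (simplify)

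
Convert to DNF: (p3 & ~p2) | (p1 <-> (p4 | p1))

(p3 & ~p2) | (p1 <-> (p4 | p1))
⇔ (p3 & ~p2) | ((p1 -> (p4 | p1)) & ((p4 | p1) -> p1))   — eliminate <->
⇔ (p3 & ~p2) | ((~p1 | p4 | p1) & ((p4 | p1) -> p1))   — eliminate ->
⇔ (p3 & ~p2) | ((~p1 | p4 | p1) & (~(p4 | p1) | p1))   — eliminate ->
⇔ (p3 & ~p2) | ((~p1 | p4 | p1) & ((~p4 & ~p1) | p1))   — De Morgan
⇔ (p3 & ~p2) | (~p1 & ~p4 & ~p1) | (~p1 & p1) | (p4 & ~p4 & ~p1) | (p4 & p1) | (p1 & ~p4 & ~p1) | (p1 & p1)   — distribute & over |
⇔ (p3 & ~p2) | (~p1 & ~p4) | p1   — simplify

(p3 & ~p2) | (~p1 & ~p4) | p1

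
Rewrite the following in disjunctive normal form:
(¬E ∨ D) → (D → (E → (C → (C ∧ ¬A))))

¬D ∨ ¬E ∨ ¬C ∨ (C ∧ ¬A)

(¬E ∨ D) → (D → (E → (C → (C ∧ ¬A))))
≡ ¬(¬E ∨ D) ∨ (D → (E → (C → (C ∧ ¬A))))   [eliminate →]
≡ ¬(¬E ∨ D) ∨ ¬D ∨ (E → (C → (C ∧ ¬A)))   [eliminate →]
≡ ¬(¬E ∨ D) ∨ ¬D ∨ ¬E ∨ (C → (C ∧ ¬A))   [eliminate →]
≡ ¬(¬E ∨ D) ∨ ¬D ∨ ¬E ∨ ¬C ∨ (C ∧ ¬A)   [eliminate →]
≡ (¬¬E ∧ ¬D) ∨ ¬D ∨ ¬E ∨ ¬C ∨ (C ∧ ¬A)   [De Morgan]
≡ (E ∧ ¬D) ∨ ¬D ∨ ¬E ∨ ¬C ∨ (C ∧ ¬A)   [double negation]
≡ ¬D ∨ ¬E ∨ ¬C ∨ (C ∧ ¬A)   [simplify]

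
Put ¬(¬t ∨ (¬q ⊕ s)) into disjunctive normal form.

¬(¬t ∨ (¬q ⊕ s))
= ¬(¬t ∨ (¬q ∧ ¬s) ∨ (¬¬q ∧ s))   [expand ⊕]
= ¬¬t ∧ ¬(¬q ∧ ¬s) ∧ ¬(¬¬q ∧ s)   [De Morgan]
= t ∧ ¬(¬q ∧ ¬s) ∧ ¬(¬¬q ∧ s)   [double negation]
= t ∧ (¬¬q ∨ ¬¬s) ∧ ¬(¬¬q ∧ s)   [De Morgan]
= t ∧ (q ∨ ¬¬s) ∧ ¬(¬¬q ∧ s)   [double negation]
= t ∧ (q ∨ s) ∧ ¬(¬¬q ∧ s)   [double negation]
= t ∧ (q ∨ s) ∧ (¬¬¬q ∨ ¬s)   [De Morgan]
= t ∧ (q ∨ s) ∧ (¬q ∨ ¬s)   [double negation]
= (t ∧ q ∧ ¬q) ∨ (t ∧ q ∧ ¬s) ∨ (t ∧ s ∧ ¬q) ∨ (t ∧ s ∧ ¬s)   [distribute ∧ over ∨]
= (t ∧ q ∧ ¬s) ∨ (t ∧ s ∧ ¬q)   [simplify]

(t ∧ q ∧ ¬s) ∨ (t ∧ s ∧ ¬q)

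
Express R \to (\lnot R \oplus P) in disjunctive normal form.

\lnot R \lor (R \land P)

R \to (\lnot R \oplus P)
⇔ \lnot R \lor (\lnot R \oplus P)   [eliminate \to]
⇔ \lnot R \lor (\lnot R \land \lnot P) \lor (\lnot \lnot R \land P)   [expand \oplus]
⇔ \lnot R \lor (\lnot R \land \lnot P) \lor (R \land P)   [double negation]
⇔ \lnot R \lor (R \land P)   [simplify]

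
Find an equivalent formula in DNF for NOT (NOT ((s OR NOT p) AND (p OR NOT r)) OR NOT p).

NOT (NOT ((s OR NOT p) AND (p OR NOT r)) OR NOT p)
⇔ NOT NOT ((s OR NOT p) AND (p OR NOT r)) AND NOT NOT p
⇔ (s OR NOT p) AND (p OR NOT r) AND NOT NOT p
⇔ (s OR NOT p) AND (p OR NOT r) AND p
⇔ (s AND p AND p) OR (s AND NOT r AND p) OR (NOT p AND p AND p) OR (NOT p AND NOT r AND p)
⇔ s AND p

s AND p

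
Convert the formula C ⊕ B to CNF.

C ⊕ B
⇔ (C ∨ B) ∧ ¬(C ∧ B)   (expand ⊕)
⇔ (C ∨ B) ∧ (¬C ∨ ¬B)   (De Morgan)

(C ∨ B) ∧ (¬C ∨ ¬B)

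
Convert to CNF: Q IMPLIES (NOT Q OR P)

NOT Q OR P

Q IMPLIES (NOT Q OR P)
≡ NOT Q OR NOT Q OR P   (eliminate IMPLIES)
≡ NOT Q OR P   (simplify)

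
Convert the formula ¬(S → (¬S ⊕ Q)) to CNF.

¬(S → (¬S ⊕ Q))
= ¬(¬S ∨ (¬S ⊕ Q))   (eliminate →)
= ¬(¬S ∨ ((¬S ∨ Q) ∧ ¬(¬S ∧ Q)))   (expand ⊕)
= ¬¬S ∧ ¬((¬S ∨ Q) ∧ ¬(¬S ∧ Q))   (De Morgan)
= S ∧ ¬((¬S ∨ Q) ∧ ¬(¬S ∧ Q))   (double negation)
= S ∧ (¬(¬S ∨ Q) ∨ ¬¬(¬S ∧ Q))   (De Morgan)
= S ∧ ((¬¬S ∧ ¬Q) ∨ ¬¬(¬S ∧ Q))   (De Morgan)
= S ∧ ((S ∧ ¬Q) ∨ ¬¬(¬S ∧ Q))   (double negation)
= S ∧ ((S ∧ ¬Q) ∨ (¬S ∧ Q))   (double negation)
= S ∧ (S ∨ ¬S) ∧ (S ∨ Q) ∧ (¬Q ∨ ¬S) ∧ (¬Q ∨ Q)   (distribute ∨ over ∧)
= S ∧ (¬Q ∨ ¬S)   (simplify)

S ∧ (¬Q ∨ ¬S)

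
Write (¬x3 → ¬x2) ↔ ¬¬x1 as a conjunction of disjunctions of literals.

(¬x3 ∨ x1) ∧ (x2 ∨ x1) ∧ (¬x1 ∨ x3 ∨ ¬x2)

(¬x3 → ¬x2) ↔ ¬¬x1
≡ ((¬x3 → ¬x2) → ¬¬x1) ∧ (¬¬x1 → (¬x3 → ¬x2))   [eliminate ↔]
≡ (¬(¬x3 → ¬x2) ∨ ¬¬x1) ∧ (¬¬x1 → (¬x3 → ¬x2))   [eliminate →]
≡ (¬(¬¬x3 ∨ ¬x2) ∨ ¬¬x1) ∧ (¬¬x1 → (¬x3 → ¬x2))   [eliminate →]
≡ (¬(¬¬x3 ∨ ¬x2) ∨ ¬¬x1) ∧ (¬¬¬x1 ∨ (¬x3 → ¬x2))   [eliminate →]
≡ (¬(¬¬x3 ∨ ¬x2) ∨ ¬¬x1) ∧ (¬¬¬x1 ∨ ¬¬x3 ∨ ¬x2)   [eliminate →]
≡ ((¬¬¬x3 ∧ ¬¬x2) ∨ ¬¬x1) ∧ (¬¬¬x1 ∨ ¬¬x3 ∨ ¬x2)   [De Morgan]
≡ ((¬x3 ∧ ¬¬x2) ∨ ¬¬x1) ∧ (¬¬¬x1 ∨ ¬¬x3 ∨ ¬x2)   [double negation]
≡ ((¬x3 ∧ x2) ∨ ¬¬x1) ∧ (¬¬¬x1 ∨ ¬¬x3 ∨ ¬x2)   [double negation]
≡ ((¬x3 ∧ x2) ∨ x1) ∧ (¬¬¬x1 ∨ ¬¬x3 ∨ ¬x2)   [double negation]
≡ ((¬x3 ∧ x2) ∨ x1) ∧ (¬x1 ∨ ¬¬x3 ∨ ¬x2)   [double negation]
≡ ((¬x3 ∧ x2) ∨ x1) ∧ (¬x1 ∨ x3 ∨ ¬x2)   [double negation]
≡ (¬x3 ∨ x1) ∧ (x2 ∨ x1) ∧ (¬x1 ∨ x3 ∨ ¬x2)   [distribute ∨ over ∧]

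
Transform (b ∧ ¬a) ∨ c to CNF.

(b ∨ c) ∧ (¬a ∨ c)

(b ∧ ¬a) ∨ c
≡ (b ∨ c) ∧ (¬a ∨ c)   — distribute ∨ over ∧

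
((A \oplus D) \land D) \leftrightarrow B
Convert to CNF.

(\lnot D \lor A \lor B) \land (\lnot B \lor \lnot A \lor \lnot D) \land (\lnot B \lor D)

((A \oplus D) \land D) \leftrightarrow B
= (((A \oplus D) \land D) \to B) \land (B \to ((A \oplus D) \land D))   (eliminate \leftrightarrow)
= (\lnot ((A \oplus D) \land D) \lor B) \land (B \to ((A \oplus D) \land D))   (eliminate \to)
= (\lnot ((A \lor D) \land \lnot (A \land D) \land D) \lor B) \land (B \to ((A \oplus D) \land D))   (expand \oplus)
= (\lnot ((A \lor D) \land \lnot (A \land D) \land D) \lor B) \land (\lnot B \lor ((A \oplus D) \land D))   (eliminate \to)
= (\lnot ((A \lor D) \land \lnot (A \land D) \land D) \lor B) \land (\lnot B \lor ((A \lor D) \land \lnot (A \land D) \land D))   (expand \oplus)
= (\lnot (A \lor D) \lor \lnot \lnot (A \land D) \lor \lnot D \lor B) \land (\lnot B \lor ((A \lor D) \land \lnot (A \land D) \land D))   (De Morgan)
= ((\lnot A \land \lnot D) \lor \lnot \lnot (A \land D) \lor \lnot D \lor B) \land (\lnot B \lor ((A \lor D) \land \lnot (A \land D) \land D))   (De Morgan)
= ((\lnot A \land \lnot D) \lor (A \land D) \lor \lnot D \lor B) \land (\lnot B \lor ((A \lor D) \land \lnot (A \land D) \land D))   (double negation)
= ((\lnot A \land \lnot D) \lor (A \land D) \lor \lnot D \lor B) \land (\lnot B \lor ((A \lor D) \land (\lnot A \lor \lnot D) \land D))   (De Morgan)
= (\lnot A \lor A \lor \lnot D \lor B) \land (\lnot A \lor D \lor \lnot D \lor B) \land (\lnot D \lor A \lor \lnot D \lor B) \land (\lnot D \lor D \lor \lnot D \lor B) \land (\lnot B \lor A \lor D) \land (\lnot B \lor \lnot A \lor \lnot D) \land (\lnot B \lor D)   (distribute \lor over \land)
= (\lnot D \lor A \lor B) \land (\lnot B \lor \lnot A \lor \lnot D) \land (\lnot B \lor D)   (simplify)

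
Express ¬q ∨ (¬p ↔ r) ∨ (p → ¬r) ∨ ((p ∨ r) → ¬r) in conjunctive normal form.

¬q ∨ (¬p ↔ r) ∨ (p → ¬r) ∨ ((p ∨ r) → ¬r)
≡ ¬q ∨ ((¬p → r) ∧ (r → ¬p)) ∨ (p → ¬r) ∨ ((p ∨ r) → ¬r)   [eliminate ↔]
≡ ¬q ∨ ((¬¬p ∨ r) ∧ (r → ¬p)) ∨ (p → ¬r) ∨ ((p ∨ r) → ¬r)   [eliminate →]
≡ ¬q ∨ ((¬¬p ∨ r) ∧ (¬r ∨ ¬p)) ∨ (p → ¬r) ∨ ((p ∨ r) → ¬r)   [eliminate →]
≡ ¬q ∨ ((¬¬p ∨ r) ∧ (¬r ∨ ¬p)) ∨ ¬p ∨ ¬r ∨ ((p ∨ r) → ¬r)   [eliminate →]
≡ ¬q ∨ ((¬¬p ∨ r) ∧ (¬r ∨ ¬p)) ∨ ¬p ∨ ¬r ∨ ¬(p ∨ r) ∨ ¬r   [eliminate →]
≡ ¬q ∨ ((p ∨ r) ∧ (¬r ∨ ¬p)) ∨ ¬p ∨ ¬r ∨ ¬(p ∨ r) ∨ ¬r   [double negation]
≡ ¬q ∨ ((p ∨ r) ∧ (¬r ∨ ¬p)) ∨ ¬p ∨ ¬r ∨ (¬p ∧ ¬r) ∨ ¬r   [De Morgan]
≡ (¬q ∨ p ∨ r ∨ ¬p ∨ ¬r ∨ ¬p ∨ ¬r) ∧ (¬q ∨ p ∨ r ∨ ¬p ∨ ¬r ∨ ¬r ∨ ¬r) ∧ (¬q ∨ ¬r ∨ ¬p ∨ ¬p ∨ ¬r ∨ ¬p ∨ ¬r) ∧ (¬q ∨ ¬r ∨ ¬p ∨ ¬p ∨ ¬r ∨ ¬r ∨ ¬r)   [distribute ∨ over ∧]
≡ ¬q ∨ ¬r ∨ ¬p   [simplify]

¬q ∨ ¬r ∨ ¬p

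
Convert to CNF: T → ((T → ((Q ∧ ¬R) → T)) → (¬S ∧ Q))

T → ((T → ((Q ∧ ¬R) → T)) → (¬S ∧ Q))
⇔ ¬T ∨ ((T → ((Q ∧ ¬R) → T)) → (¬S ∧ Q))   (eliminate →)
⇔ ¬T ∨ ¬(T → ((Q ∧ ¬R) → T)) ∨ (¬S ∧ Q)   (eliminate →)
⇔ ¬T ∨ ¬(¬T ∨ ((Q ∧ ¬R) → T)) ∨ (¬S ∧ Q)   (eliminate →)
⇔ ¬T ∨ ¬(¬T ∨ ¬(Q ∧ ¬R) ∨ T) ∨ (¬S ∧ Q)   (eliminate →)
⇔ ¬T ∨ (¬¬T ∧ ¬¬(Q ∧ ¬R) ∧ ¬T) ∨ (¬S ∧ Q)   (De Morgan)
⇔ ¬T ∨ (T ∧ ¬¬(Q ∧ ¬R) ∧ ¬T) ∨ (¬S ∧ Q)   (double negation)
⇔ ¬T ∨ (T ∧ Q ∧ ¬R ∧ ¬T) ∨ (¬S ∧ Q)   (double negation)
⇔ (¬T ∨ T ∨ ¬S) ∧ (¬T ∨ T ∨ Q) ∧ (¬T ∨ Q ∨ ¬S) ∧ (¬T ∨ Q ∨ Q) ∧ (¬T ∨ ¬R ∨ ¬S) ∧ (¬T ∨ ¬R ∨ Q) ∧ (¬T ∨ ¬T ∨ ¬S) ∧ (¬T ∨ ¬T ∨ Q)   (distribute ∨ over ∧)
⇔ (¬T ∨ Q) ∧ (¬T ∨ ¬S)   (simplify)

(¬T ∨ Q) ∧ (¬T ∨ ¬S)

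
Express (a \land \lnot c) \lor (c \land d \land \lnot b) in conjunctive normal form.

(a \lor c) \land (a \lor d) \land (a \lor \lnot b) \land (\lnot c \lor d) \land (\lnot c \lor \lnot b)

(a \land \lnot c) \lor (c \land d \land \lnot b)
= (a \lor c) \land (a \lor d) \land (a \lor \lnot b) \land (\lnot c \lor c) \land (\lnot c \lor d) \land (\lnot c \lor \lnot b)   [distribute \lor over \land]
= (a \lor c) \land (a \lor d) \land (a \lor \lnot b) \land (\lnot c \lor d) \land (\lnot c \lor \lnot b)   [simplify]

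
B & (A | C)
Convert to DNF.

(B & A) | (B & C)

B & (A | C)
= (B & A) | (B & C)   [distribute & over |]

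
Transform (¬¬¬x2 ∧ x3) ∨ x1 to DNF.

(¬¬¬x2 ∧ x3) ∨ x1
⇔ (¬x2 ∧ x3) ∨ x1   (double negation)

(¬x2 ∧ x3) ∨ x1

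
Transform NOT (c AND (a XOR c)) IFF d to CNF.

(c OR d) AND (NOT a OR NOT c OR d) AND (NOT d OR NOT c OR a)

NOT (c AND (a XOR c)) IFF d
= (NOT (c AND (a XOR c)) IMPLIES d) AND (d IMPLIES NOT (c AND (a XOR c)))
= (NOT NOT (c AND (a XOR c)) OR d) AND (d IMPLIES NOT (c AND (a XOR c)))
= (NOT NOT (c AND (a OR c) AND NOT (a AND c)) OR d) AND (d IMPLIES NOT (c AND (a XOR c)))
= (NOT NOT (c AND (a OR c) AND NOT (a AND c)) OR d) AND (NOT d OR NOT (c AND (a XOR c)))
= (NOT NOT (c AND (a OR c) AND NOT (a AND c)) OR d) AND (NOT d OR NOT (c AND (a OR c) AND NOT (a AND c)))
= ((c AND (a OR c) AND NOT (a AND c)) OR d) AND (NOT d OR NOT (c AND (a OR c) AND NOT (a AND c)))
= ((c AND (a OR c) AND (NOT a OR NOT c)) OR d) AND (NOT d OR NOT (c AND (a OR c) AND NOT (a AND c)))
= ((c AND (a OR c) AND (NOT a OR NOT c)) OR d) AND (NOT d OR NOT c OR NOT (a OR c) OR NOT NOT (a AND c))
= ((c AND (a OR c) AND (NOT a OR NOT c)) OR d) AND (NOT d OR NOT c OR (NOT a AND NOT c) OR NOT NOT (a AND c))
= ((c AND (a OR c) AND (NOT a OR NOT c)) OR d) AND (NOT d OR NOT c OR (NOT a AND NOT c) OR (a AND c))
= (c OR d) AND (a OR c OR d) AND (NOT a OR NOT c OR d) AND (NOT d OR NOT c OR NOT a OR a) AND (NOT d OR NOT c OR NOT a OR c) AND (NOT d OR NOT c OR NOT c OR a) AND (NOT d OR NOT c OR NOT c OR c)
= (c OR d) AND (NOT a OR NOT c OR d) AND (NOT d OR NOT c OR a)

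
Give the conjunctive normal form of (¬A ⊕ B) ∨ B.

(¬A ⊕ B) ∨ B
≡ ((¬A ∨ B) ∧ ¬(¬A ∧ B)) ∨ B
≡ ((¬A ∨ B) ∧ (¬¬A ∨ ¬B)) ∨ B
≡ ((¬A ∨ B) ∧ (A ∨ ¬B)) ∨ B
≡ (¬A ∨ B ∨ B) ∧ (A ∨ ¬B ∨ B)
≡ ¬A ∨ B

¬A ∨ B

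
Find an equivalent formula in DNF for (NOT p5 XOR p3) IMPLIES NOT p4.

(NOT p5 XOR p3) IMPLIES NOT p4
≡ NOT (NOT p5 XOR p3) OR NOT p4
≡ NOT ((NOT p5 AND NOT p3) OR (NOT NOT p5 AND p3)) OR NOT p4
≡ (NOT (NOT p5 AND NOT p3) AND NOT (NOT NOT p5 AND p3)) OR NOT p4
≡ ((NOT NOT p5 OR NOT NOT p3) AND NOT (NOT NOT p5 AND p3)) OR NOT p4
≡ ((p5 OR NOT NOT p3) AND NOT (NOT NOT p5 AND p3)) OR NOT p4
≡ ((p5 OR p3) AND NOT (NOT NOT p5 AND p3)) OR NOT p4
≡ ((p5 OR p3) AND (NOT NOT NOT p5 OR NOT p3)) OR NOT p4
≡ ((p5 OR p3) AND (NOT p5 OR NOT p3)) OR NOT p4
≡ (p5 AND NOT p5) OR (p5 AND NOT p3) OR (p3 AND NOT p5) OR (p3 AND NOT p3) OR NOT p4
≡ (p5 AND NOT p3) OR (p3 AND NOT p5) OR NOT p4

(p5 AND NOT p3) OR (p3 AND NOT p5) OR NOT p4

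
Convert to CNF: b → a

b → a
⇔ ¬b ∨ a   — eliminate →

¬b ∨ a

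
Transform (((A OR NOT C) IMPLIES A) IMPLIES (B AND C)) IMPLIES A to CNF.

(((A OR NOT C) IMPLIES A) IMPLIES (B AND C)) IMPLIES A
= NOT (((A OR NOT C) IMPLIES A) IMPLIES (B AND C)) OR A   [eliminate IMPLIES]
= NOT (NOT ((A OR NOT C) IMPLIES A) OR (B AND C)) OR A   [eliminate IMPLIES]
= NOT (NOT (NOT (A OR NOT C) OR A) OR (B AND C)) OR A   [eliminate IMPLIES]
= (NOT NOT (NOT (A OR NOT C) OR A) AND NOT (B AND C)) OR A   [De Morgan]
= ((NOT (A OR NOT C) OR A) AND NOT (B AND C)) OR A   [double negation]
= (((NOT A AND NOT NOT C) OR A) AND NOT (B AND C)) OR A   [De Morgan]
= (((NOT A AND C) OR A) AND NOT (B AND C)) OR A   [double negation]
= (((NOT A AND C) OR A) AND (NOT B OR NOT C)) OR A   [De Morgan]
= (NOT A OR A OR A) AND (C OR A OR A) AND (NOT B OR NOT C OR A)   [distribute OR over AND]
= (C OR A) AND (NOT B OR NOT C OR A)   [simplify]

(C OR A) AND (NOT B OR NOT C OR A)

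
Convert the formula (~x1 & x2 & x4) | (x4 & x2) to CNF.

(~x1 & x2 & x4) | (x4 & x2)
⇔ (~x1 | x4) & (~x1 | x2) & (x2 | x4) & (x2 | x2) & (x4 | x4) & (x4 | x2)
⇔ x2 & x4

x2 & x4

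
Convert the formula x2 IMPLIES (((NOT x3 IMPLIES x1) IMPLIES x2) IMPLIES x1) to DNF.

NOT x2 OR x1

x2 IMPLIES (((NOT x3 IMPLIES x1) IMPLIES x2) IMPLIES x1)
≡ NOT x2 OR (((NOT x3 IMPLIES x1) IMPLIES x2) IMPLIES x1)   [eliminate IMPLIES]
≡ NOT x2 OR NOT ((NOT x3 IMPLIES x1) IMPLIES x2) OR x1   [eliminate IMPLIES]
≡ NOT x2 OR NOT (NOT (NOT x3 IMPLIES x1) OR x2) OR x1   [eliminate IMPLIES]
≡ NOT x2 OR NOT (NOT (NOT NOT x3 OR x1) OR x2) OR x1   [eliminate IMPLIES]
≡ NOT x2 OR (NOT NOT (NOT NOT x3 OR x1) AND NOT x2) OR x1   [De Morgan]
≡ NOT x2 OR ((NOT NOT x3 OR x1) AND NOT x2) OR x1   [double negation]
≡ NOT x2 OR ((x3 OR x1) AND NOT x2) OR x1   [double negation]
≡ NOT x2 OR (x3 AND NOT x2) OR (x1 AND NOT x2) OR x1   [distribute AND over OR]
≡ NOT x2 OR x1   [simplify]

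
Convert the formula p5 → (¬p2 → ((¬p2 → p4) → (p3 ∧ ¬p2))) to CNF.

p5 → (¬p2 → ((¬p2 → p4) → (p3 ∧ ¬p2)))
= ¬p5 ∨ (¬p2 → ((¬p2 → p4) → (p3 ∧ ¬p2)))   [eliminate →]
= ¬p5 ∨ ¬¬p2 ∨ ((¬p2 → p4) → (p3 ∧ ¬p2))   [eliminate →]
= ¬p5 ∨ ¬¬p2 ∨ ¬(¬p2 → p4) ∨ (p3 ∧ ¬p2)   [eliminate →]
= ¬p5 ∨ ¬¬p2 ∨ ¬(¬¬p2 ∨ p4) ∨ (p3 ∧ ¬p2)   [eliminate →]
= ¬p5 ∨ p2 ∨ ¬(¬¬p2 ∨ p4) ∨ (p3 ∧ ¬p2)   [double negation]
= ¬p5 ∨ p2 ∨ (¬¬¬p2 ∧ ¬p4) ∨ (p3 ∧ ¬p2)   [De Morgan]
= ¬p5 ∨ p2 ∨ (¬p2 ∧ ¬p4) ∨ (p3 ∧ ¬p2)   [double negation]
= (¬p5 ∨ p2 ∨ ¬p2 ∨ p3) ∧ (¬p5 ∨ p2 ∨ ¬p2 ∨ ¬p2) ∧ (¬p5 ∨ p2 ∨ ¬p4 ∨ p3) ∧ (¬p5 ∨ p2 ∨ ¬p4 ∨ ¬p2)   [distribute ∨ over ∧]
= ¬p5 ∨ p2 ∨ ¬p4 ∨ p3   [simplify]

¬p5 ∨ p2 ∨ ¬p4 ∨ p3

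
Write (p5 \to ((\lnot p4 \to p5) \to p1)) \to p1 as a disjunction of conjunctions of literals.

(p5 \to ((\lnot p4 \to p5) \to p1)) \to p1
≡ \lnot (p5 \to ((\lnot p4 \to p5) \to p1)) \lor p1   (eliminate \to)
≡ \lnot (\lnot p5 \lor ((\lnot p4 \to p5) \to p1)) \lor p1   (eliminate \to)
≡ \lnot (\lnot p5 \lor \lnot (\lnot p4 \to p5) \lor p1) \lor p1   (eliminate \to)
≡ \lnot (\lnot p5 \lor \lnot (\lnot \lnot p4 \lor p5) \lor p1) \lor p1   (eliminate \to)
≡ (\lnot \lnot p5 \land \lnot \lnot (\lnot \lnot p4 \lor p5) \land \lnot p1) \lor p1   (De Morgan)
≡ (p5 \land \lnot \lnot (\lnot \lnot p4 \lor p5) \land \lnot p1) \lor p1   (double negation)
≡ (p5 \land (\lnot \lnot p4 \lor p5) \land \lnot p1) \lor p1   (double negation)
≡ (p5 \land (p4 \lor p5) \land \lnot p1) \lor p1   (double negation)
≡ (p5 \land p4 \land \lnot p1) \lor (p5 \land p5 \land \lnot p1) \lor p1   (distribute \land over \lor)
≡ (p5 \land \lnot p1) \lor p1   (simplify)

(p5 \land \lnot p1) \lor p1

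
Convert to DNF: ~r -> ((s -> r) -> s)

r | s

~r -> ((s -> r) -> s)
≡ ~~r | ((s -> r) -> s)
≡ ~~r | ~(s -> r) | s
≡ ~~r | ~(~s | r) | s
≡ r | ~(~s | r) | s
≡ r | (~~s & ~r) | s
≡ r | (s & ~r) | s
≡ r | s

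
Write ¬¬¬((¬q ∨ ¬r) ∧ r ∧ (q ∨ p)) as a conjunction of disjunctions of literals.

q ∨ ¬r ∨ ¬p

¬¬¬((¬q ∨ ¬r) ∧ r ∧ (q ∨ p))
⇔ ¬((¬q ∨ ¬r) ∧ r ∧ (q ∨ p))   (double negation)
⇔ ¬(¬q ∨ ¬r) ∨ ¬r ∨ ¬(q ∨ p)   (De Morgan)
⇔ (¬¬q ∧ ¬¬r) ∨ ¬r ∨ ¬(q ∨ p)   (De Morgan)
⇔ (q ∧ ¬¬r) ∨ ¬r ∨ ¬(q ∨ p)   (double negation)
⇔ (q ∧ r) ∨ ¬r ∨ ¬(q ∨ p)   (double negation)
⇔ (q ∧ r) ∨ ¬r ∨ (¬q ∧ ¬p)   (De Morgan)
⇔ (q ∨ ¬r ∨ ¬q) ∧ (q ∨ ¬r ∨ ¬p) ∧ (r ∨ ¬r ∨ ¬q) ∧ (r ∨ ¬r ∨ ¬p)   (distribute ∨ over ∧)
⇔ q ∨ ¬r ∨ ¬p   (simplify)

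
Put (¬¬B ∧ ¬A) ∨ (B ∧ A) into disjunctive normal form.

(B ∧ ¬A) ∨ (B ∧ A)

(¬¬B ∧ ¬A) ∨ (B ∧ A)
≡ (B ∧ ¬A) ∨ (B ∧ A)   [double negation]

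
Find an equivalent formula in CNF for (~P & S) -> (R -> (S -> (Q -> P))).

(~P & S) -> (R -> (S -> (Q -> P)))
⇔ ~(~P & S) | (R -> (S -> (Q -> P)))   [eliminate ->]
⇔ ~(~P & S) | ~R | (S -> (Q -> P))   [eliminate ->]
⇔ ~(~P & S) | ~R | ~S | (Q -> P)   [eliminate ->]
⇔ ~(~P & S) | ~R | ~S | ~Q | P   [eliminate ->]
⇔ ~~P | ~S | ~R | ~S | ~Q | P   [De Morgan]
⇔ P | ~S | ~R | ~S | ~Q | P   [double negation]
⇔ P | ~S | ~R | ~Q   [simplify]

P | ~S | ~R | ~Q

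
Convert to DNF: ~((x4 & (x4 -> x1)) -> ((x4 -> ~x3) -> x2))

~((x4 & (x4 -> x1)) -> ((x4 -> ~x3) -> x2))
≡ ~(~(x4 & (x4 -> x1)) | ((x4 -> ~x3) -> x2))   [eliminate ->]
≡ ~(~(x4 & (~x4 | x1)) | ((x4 -> ~x3) -> x2))   [eliminate ->]
≡ ~(~(x4 & (~x4 | x1)) | ~(x4 -> ~x3) | x2)   [eliminate ->]
≡ ~(~(x4 & (~x4 | x1)) | ~(~x4 | ~x3) | x2)   [eliminate ->]
≡ ~~(x4 & (~x4 | x1)) & ~~(~x4 | ~x3) & ~x2   [De Morgan]
≡ x4 & (~x4 | x1) & ~~(~x4 | ~x3) & ~x2   [double negation]
≡ x4 & (~x4 | x1) & (~x4 | ~x3) & ~x2   [double negation]
≡ (x4 & ~x4 & ~x4 & ~x2) | (x4 & ~x4 & ~x3 & ~x2) | (x4 & x1 & ~x4 & ~x2) | (x4 & x1 & ~x3 & ~x2)   [distribute & over |]
≡ x4 & x1 & ~x3 & ~x2   [simplify]

x4 & x1 & ~x3 & ~x2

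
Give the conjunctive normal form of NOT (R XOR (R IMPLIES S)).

(NOT R OR S) AND R

NOT (R XOR (R IMPLIES S))
≡ NOT ((R OR (R IMPLIES S)) AND NOT (R AND (R IMPLIES S)))   (expand XOR)
≡ NOT ((R OR NOT R OR S) AND NOT (R AND (R IMPLIES S)))   (eliminate IMPLIES)
≡ NOT ((R OR NOT R OR S) AND NOT (R AND (NOT R OR S)))   (eliminate IMPLIES)
≡ NOT (R OR NOT R OR S) OR NOT NOT (R AND (NOT R OR S))   (De Morgan)
≡ (NOT R AND NOT NOT R AND NOT S) OR NOT NOT (R AND (NOT R OR S))   (De Morgan)
≡ (NOT R AND R AND NOT S) OR NOT NOT (R AND (NOT R OR S))   (double negation)
≡ (NOT R AND R AND NOT S) OR (R AND (NOT R OR S))   (double negation)
≡ (NOT R OR R) AND (NOT R OR NOT R OR S) AND (R OR R) AND (R OR NOT R OR S) AND (NOT S OR R) AND (NOT S OR NOT R OR S)   (distribute OR over AND)
≡ (NOT R OR S) AND R   (simplify)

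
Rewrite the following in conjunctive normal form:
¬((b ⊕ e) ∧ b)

¬b ∨ e

¬((b ⊕ e) ∧ b)
= ¬((b ∨ e) ∧ ¬(b ∧ e) ∧ b)   (expand ⊕)
= ¬(b ∨ e) ∨ ¬¬(b ∧ e) ∨ ¬b   (De Morgan)
= (¬b ∧ ¬e) ∨ ¬¬(b ∧ e) ∨ ¬b   (De Morgan)
= (¬b ∧ ¬e) ∨ (b ∧ e) ∨ ¬b   (double negation)
= (¬b ∨ b ∨ ¬b) ∧ (¬b ∨ e ∨ ¬b) ∧ (¬e ∨ b ∨ ¬b) ∧ (¬e ∨ e ∨ ¬b)   (distribute ∨ over ∧)
= ¬b ∨ e   (simplify)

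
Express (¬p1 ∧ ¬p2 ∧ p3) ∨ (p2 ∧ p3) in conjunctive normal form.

(¬p1 ∨ p2) ∧ p3

(¬p1 ∧ ¬p2 ∧ p3) ∨ (p2 ∧ p3)
⇔ (¬p1 ∨ p2) ∧ (¬p1 ∨ p3) ∧ (¬p2 ∨ p2) ∧ (¬p2 ∨ p3) ∧ (p3 ∨ p2) ∧ (p3 ∨ p3)   [distribute ∨ over ∧]
⇔ (¬p1 ∨ p2) ∧ p3   [simplify]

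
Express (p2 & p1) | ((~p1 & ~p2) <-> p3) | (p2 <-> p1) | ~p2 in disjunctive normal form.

(p2 & p1) | ((~p1 & ~p2) <-> p3) | (p2 <-> p1) | ~p2
≡ (p2 & p1) | (((~p1 & ~p2) -> p3) & (p3 -> (~p1 & ~p2))) | (p2 <-> p1) | ~p2
≡ (p2 & p1) | ((~(~p1 & ~p2) | p3) & (p3 -> (~p1 & ~p2))) | (p2 <-> p1) | ~p2
≡ (p2 & p1) | ((~(~p1 & ~p2) | p3) & (~p3 | (~p1 & ~p2))) | (p2 <-> p1) | ~p2
≡ (p2 & p1) | ((~(~p1 & ~p2) | p3) & (~p3 | (~p1 & ~p2))) | ((p2 -> p1) & (p1 -> p2)) | ~p2
≡ (p2 & p1) | ((~(~p1 & ~p2) | p3) & (~p3 | (~p1 & ~p2))) | ((~p2 | p1) & (p1 -> p2)) | ~p2
≡ (p2 & p1) | ((~(~p1 & ~p2) | p3) & (~p3 | (~p1 & ~p2))) | ((~p2 | p1) & (~p1 | p2)) | ~p2
≡ (p2 & p1) | ((~~p1 | ~~p2 | p3) & (~p3 | (~p1 & ~p2))) | ((~p2 | p1) & (~p1 | p2)) | ~p2
≡ (p2 & p1) | ((p1 | ~~p2 | p3) & (~p3 | (~p1 & ~p2))) | ((~p2 | p1) & (~p1 | p2)) | ~p2
≡ (p2 & p1) | ((p1 | p2 | p3) & (~p3 | (~p1 & ~p2))) | ((~p2 | p1) & (~p1 | p2)) | ~p2
≡ (p2 & p1) | (p1 & ~p3) | (p1 & ~p1 & ~p2) | (p2 & ~p3) | (p2 & ~p1 & ~p2) | (p3 & ~p3) | (p3 & ~p1 & ~p2) | (~p2 & ~p1) | (~p2 & p2) | (p1 & ~p1) | (p1 & p2) | ~p2
≡ (p2 & p1) | (p1 & ~p3) | (p2 & ~p3) | ~p2

(p2 & p1) | (p1 & ~p3) | (p2 & ~p3) | ~p2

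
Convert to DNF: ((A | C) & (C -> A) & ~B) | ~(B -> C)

((A | C) & (C -> A) & ~B) | ~(B -> C)
⇔ ((A | C) & (~C | A) & ~B) | ~(B -> C)   — eliminate ->
⇔ ((A | C) & (~C | A) & ~B) | ~(~B | C)   — eliminate ->
⇔ ((A | C) & (~C | A) & ~B) | (~~B & ~C)   — De Morgan
⇔ ((A | C) & (~C | A) & ~B) | (B & ~C)   — double negation
⇔ (A & ~C & ~B) | (A & A & ~B) | (C & ~C & ~B) | (C & A & ~B) | (B & ~C)   — distribute & over |
⇔ (A & ~B) | (B & ~C)   — simplify

(A & ~B) | (B & ~C)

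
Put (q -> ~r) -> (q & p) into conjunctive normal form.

q & (r | p)

(q -> ~r) -> (q & p)
≡ ~(q -> ~r) | (q & p)   (eliminate ->)
≡ ~(~q | ~r) | (q & p)   (eliminate ->)
≡ (~~q & ~~r) | (q & p)   (De Morgan)
≡ (q & ~~r) | (q & p)   (double negation)
≡ (q & r) | (q & p)   (double negation)
≡ (q | q) & (q | p) & (r | q) & (r | p)   (distribute | over &)
≡ q & (r | p)   (simplify)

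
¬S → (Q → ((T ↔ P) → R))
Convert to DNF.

¬S → (Q → ((T ↔ P) → R))
≡ ¬¬S ∨ (Q → ((T ↔ P) → R))   (eliminate →)
≡ ¬¬S ∨ ¬Q ∨ ((T ↔ P) → R)   (eliminate →)
≡ ¬¬S ∨ ¬Q ∨ ¬(T ↔ P) ∨ R   (eliminate →)
≡ ¬¬S ∨ ¬Q ∨ ¬((T → P) ∧ (P → T)) ∨ R   (eliminate ↔)
≡ ¬¬S ∨ ¬Q ∨ ¬((¬T ∨ P) ∧ (P → T)) ∨ R   (eliminate →)
≡ ¬¬S ∨ ¬Q ∨ ¬((¬T ∨ P) ∧ (¬P ∨ T)) ∨ R   (eliminate →)
≡ S ∨ ¬Q ∨ ¬((¬T ∨ P) ∧ (¬P ∨ T)) ∨ R   (double negation)
≡ S ∨ ¬Q ∨ ¬(¬T ∨ P) ∨ ¬(¬P ∨ T) ∨ R   (De Morgan)
≡ S ∨ ¬Q ∨ ¬¬T ∧ ¬P ∨ ¬(¬P ∨ T) ∨ R   (De Morgan)
≡ S ∨ ¬Q ∨ T ∧ ¬P ∨ ¬(¬P ∨ T) ∨ R   (double negation)
≡ S ∨ ¬Q ∨ T ∧ ¬P ∨ ¬¬P ∧ ¬T ∨ R   (De Morgan)
≡ S ∨ ¬Q ∨ T ∧ ¬P ∨ P ∧ ¬T ∨ R   (double negation)

S ∨ ¬Q ∨ T ∧ ¬P ∨ P ∧ ¬T ∨ R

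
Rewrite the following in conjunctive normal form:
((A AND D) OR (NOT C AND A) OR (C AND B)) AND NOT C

(A OR C) AND (A OR B) AND NOT C

((A AND D) OR (NOT C AND A) OR (C AND B)) AND NOT C
= (A OR NOT C OR C) AND (A OR NOT C OR B) AND (A OR A OR C) AND (A OR A OR B) AND (D OR NOT C OR C) AND (D OR NOT C OR B) AND (D OR A OR C) AND (D OR A OR B) AND NOT C   [distribute OR over AND]
= (A OR C) AND (A OR B) AND NOT C   [simplify]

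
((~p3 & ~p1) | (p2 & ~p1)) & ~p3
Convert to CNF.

~p1 & ~p3

((~p3 & ~p1) | (p2 & ~p1)) & ~p3
≡ (~p3 | p2) & (~p3 | ~p1) & (~p1 | p2) & (~p1 | ~p1) & ~p3   [distribute | over &]
≡ ~p1 & ~p3   [simplify]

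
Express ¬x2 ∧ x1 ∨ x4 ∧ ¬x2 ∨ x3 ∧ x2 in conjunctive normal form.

(¬x2 ∨ x3) ∧ (x1 ∨ x4 ∨ x3) ∧ (x1 ∨ x4 ∨ x2)

¬x2 ∧ x1 ∨ x4 ∧ ¬x2 ∨ x3 ∧ x2
≡ (¬x2 ∨ x4 ∨ x3) ∧ (¬x2 ∨ x4 ∨ x2) ∧ (¬x2 ∨ ¬x2 ∨ x3) ∧ (¬x2 ∨ ¬x2 ∨ x2) ∧ (x1 ∨ x4 ∨ x3) ∧ (x1 ∨ x4 ∨ x2) ∧ (x1 ∨ ¬x2 ∨ x3) ∧ (x1 ∨ ¬x2 ∨ x2)
≡ (¬x2 ∨ x3) ∧ (x1 ∨ x4 ∨ x3) ∧ (x1 ∨ x4 ∨ x2)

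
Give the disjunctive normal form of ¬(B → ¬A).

¬(B → ¬A)
⇔ ¬(¬B ∨ ¬A)
⇔ ¬¬B ∧ ¬¬A
⇔ B ∧ ¬¬A
⇔ B ∧ A

B ∧ A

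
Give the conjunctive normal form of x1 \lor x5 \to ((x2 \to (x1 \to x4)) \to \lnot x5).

x1 \lor x5 \to ((x2 \to (x1 \to x4)) \to \lnot x5)
= \lnot (x1 \lor x5) \lor ((x2 \to (x1 \to x4)) \to \lnot x5)
= \lnot (x1 \lor x5) \lor \lnot (x2 \to (x1 \to x4)) \lor \lnot x5
= \lnot (x1 \lor x5) \lor \lnot (\lnot x2 \lor (x1 \to x4)) \lor \lnot x5
= \lnot (x1 \lor x5) \lor \lnot (\lnot x2 \lor \lnot x1 \lor x4) \lor \lnot x5
= \lnot x1 \land \lnot x5 \lor \lnot (\lnot x2 \lor \lnot x1 \lor x4) \lor \lnot x5
= \lnot x1 \land \lnot x5 \lor \lnot \lnot x2 \land \lnot \lnot x1 \land \lnot x4 \lor \lnot x5
= \lnot x1 \land \lnot x5 \lor x2 \land \lnot \lnot x1 \land \lnot x4 \lor \lnot x5
= \lnot x1 \land \lnot x5 \lor x2 \land x1 \land \lnot x4 \lor \lnot x5
= (\lnot x1 \lor x2 \lor \lnot x5) \land (\lnot x1 \lor x1 \lor \lnot x5) \land (\lnot x1 \lor \lnot x4 \lor \lnot x5) \land (\lnot x5 \lor x2 \lor \lnot x5) \land (\lnot x5 \lor x1 \lor \lnot x5) \land (\lnot x5 \lor \lnot x4 \lor \lnot x5)
= (\lnot x5 \lor x2) \land (\lnot x5 \lor x1) \land (\lnot x5 \lor \lnot x4)

(\lnot x5 \lor x2) \land (\lnot x5 \lor x1) \land (\lnot x5 \lor \lnot x4)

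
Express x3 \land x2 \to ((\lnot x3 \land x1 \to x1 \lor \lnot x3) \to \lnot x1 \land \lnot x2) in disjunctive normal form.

x3 \land x2 \to ((\lnot x3 \land x1 \to x1 \lor \lnot x3) \to \lnot x1 \land \lnot x2)
≡ \lnot (x3 \land x2) \lor ((\lnot x3 \land x1 \to x1 \lor \lnot x3) \to \lnot x1 \land \lnot x2)
≡ \lnot (x3 \land x2) \lor \lnot (\lnot x3 \land x1 \to x1 \lor \lnot x3) \lor \lnot x1 \land \lnot x2
≡ \lnot (x3 \land x2) \lor \lnot (\lnot (\lnot x3 \land x1) \lor x1 \lor \lnot x3) \lor \lnot x1 \land \lnot x2
≡ \lnot x3 \lor \lnot x2 \lor \lnot (\lnot (\lnot x3 \land x1) \lor x1 \lor \lnot x3) \lor \lnot x1 \land \lnot x2
≡ \lnot x3 \lor \lnot x2 \lor \lnot \lnot (\lnot x3 \land x1) \land \lnot x1 \land \lnot \lnot x3 \lor \lnot x1 \land \lnot x2
≡ \lnot x3 \lor \lnot x2 \lor \lnot x3 \land x1 \land \lnot x1 \land \lnot \lnot x3 \lor \lnot x1 \land \lnot x2
≡ \lnot x3 \lor \lnot x2 \lor \lnot x3 \land x1 \land \lnot x1 \land x3 \lor \lnot x1 \land \lnot x2
≡ \lnot x3 \lor \lnot x2

\lnot x3 \lor \lnot x2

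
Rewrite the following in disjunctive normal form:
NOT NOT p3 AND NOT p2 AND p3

p3 AND NOT p2

NOT NOT p3 AND NOT p2 AND p3
≡ p3 AND NOT p2 AND p3   — double negation
≡ p3 AND NOT p2   — simplify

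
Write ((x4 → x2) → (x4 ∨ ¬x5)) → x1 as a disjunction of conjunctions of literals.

((x4 → x2) → (x4 ∨ ¬x5)) → x1
= ¬((x4 → x2) → (x4 ∨ ¬x5)) ∨ x1   — eliminate →
= ¬(¬(x4 → x2) ∨ x4 ∨ ¬x5) ∨ x1   — eliminate →
= ¬(¬(¬x4 ∨ x2) ∨ x4 ∨ ¬x5) ∨ x1   — eliminate →
= (¬¬(¬x4 ∨ x2) ∧ ¬x4 ∧ ¬¬x5) ∨ x1   — De Morgan
= ((¬x4 ∨ x2) ∧ ¬x4 ∧ ¬¬x5) ∨ x1   — double negation
= ((¬x4 ∨ x2) ∧ ¬x4 ∧ x5) ∨ x1   — double negation
= (¬x4 ∧ ¬x4 ∧ x5) ∨ (x2 ∧ ¬x4 ∧ x5) ∨ x1   — distribute ∧ over ∨
= (¬x4 ∧ x5) ∨ x1   — simplify

(¬x4 ∧ x5) ∨ x1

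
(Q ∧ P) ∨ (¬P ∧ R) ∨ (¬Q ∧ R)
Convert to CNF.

(Q ∧ P) ∨ (¬P ∧ R) ∨ (¬Q ∧ R)
≡ (Q ∨ ¬P ∨ ¬Q) ∧ (Q ∨ ¬P ∨ R) ∧ (Q ∨ R ∨ ¬Q) ∧ (Q ∨ R ∨ R) ∧ (P ∨ ¬P ∨ ¬Q) ∧ (P ∨ ¬P ∨ R) ∧ (P ∨ R ∨ ¬Q) ∧ (P ∨ R ∨ R)   — distribute ∨ over ∧
≡ (Q ∨ R) ∧ (P ∨ R)   — simplify

(Q ∨ R) ∧ (P ∨ R)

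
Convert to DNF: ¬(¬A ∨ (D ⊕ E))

¬(¬A ∨ (D ⊕ E))
≡ ¬(¬A ∨ (D ∧ ¬E) ∨ (¬D ∧ E))   [expand ⊕]
≡ ¬¬A ∧ ¬(D ∧ ¬E) ∧ ¬(¬D ∧ E)   [De Morgan]
≡ A ∧ ¬(D ∧ ¬E) ∧ ¬(¬D ∧ E)   [double negation]
≡ A ∧ (¬D ∨ ¬¬E) ∧ ¬(¬D ∧ E)   [De Morgan]
≡ A ∧ (¬D ∨ E) ∧ ¬(¬D ∧ E)   [double negation]
≡ A ∧ (¬D ∨ E) ∧ (¬¬D ∨ ¬E)   [De Morgan]
≡ A ∧ (¬D ∨ E) ∧ (D ∨ ¬E)   [double negation]
≡ (A ∧ ¬D ∧ D) ∨ (A ∧ ¬D ∧ ¬E) ∨ (A ∧ E ∧ D) ∨ (A ∧ E ∧ ¬E)   [distribute ∧ over ∨]
≡ (A ∧ ¬D ∧ ¬E) ∨ (A ∧ E ∧ D)   [simplify]

(A ∧ ¬D ∧ ¬E) ∨ (A ∧ E ∧ D)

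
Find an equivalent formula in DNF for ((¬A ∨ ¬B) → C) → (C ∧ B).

((¬A ∨ ¬B) → C) → (C ∧ B)
⇔ ¬((¬A ∨ ¬B) → C) ∨ (C ∧ B)   (eliminate →)
⇔ ¬(¬(¬A ∨ ¬B) ∨ C) ∨ (C ∧ B)   (eliminate →)
⇔ (¬¬(¬A ∨ ¬B) ∧ ¬C) ∨ (C ∧ B)   (De Morgan)
⇔ ((¬A ∨ ¬B) ∧ ¬C) ∨ (C ∧ B)   (double negation)
⇔ (¬A ∧ ¬C) ∨ (¬B ∧ ¬C) ∨ (C ∧ B)   (distribute ∧ over ∨)

(¬A ∧ ¬C) ∨ (¬B ∧ ¬C) ∨ (C ∧ B)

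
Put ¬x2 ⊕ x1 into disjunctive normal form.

(¬x2 ∧ ¬x1) ∨ (x2 ∧ x1)

¬x2 ⊕ x1
= (¬x2 ∧ ¬x1) ∨ (¬¬x2 ∧ x1)   [expand ⊕]
= (¬x2 ∧ ¬x1) ∨ (x2 ∧ x1)   [double negation]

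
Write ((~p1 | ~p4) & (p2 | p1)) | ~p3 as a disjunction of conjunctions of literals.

((~p1 | ~p4) & (p2 | p1)) | ~p3
= (~p1 & p2) | (~p1 & p1) | (~p4 & p2) | (~p4 & p1) | ~p3   (distribute & over |)
= (~p1 & p2) | (~p4 & p2) | (~p4 & p1) | ~p3   (simplify)

(~p1 & p2) | (~p4 & p2) | (~p4 & p1) | ~p3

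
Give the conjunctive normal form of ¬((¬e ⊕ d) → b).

¬((¬e ⊕ d) → b)
= ¬(¬(¬e ⊕ d) ∨ b)   [eliminate →]
= ¬(¬((¬e ∨ d) ∧ ¬(¬e ∧ d)) ∨ b)   [expand ⊕]
= ¬¬((¬e ∨ d) ∧ ¬(¬e ∧ d)) ∧ ¬b   [De Morgan]
= (¬e ∨ d) ∧ ¬(¬e ∧ d) ∧ ¬b   [double negation]
= (¬e ∨ d) ∧ (¬¬e ∨ ¬d) ∧ ¬b   [De Morgan]
= (¬e ∨ d) ∧ (e ∨ ¬d) ∧ ¬b   [double negation]

(¬e ∨ d) ∧ (e ∨ ¬d) ∧ ¬b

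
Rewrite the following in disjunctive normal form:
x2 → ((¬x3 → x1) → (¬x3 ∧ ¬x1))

x2 → ((¬x3 → x1) → (¬x3 ∧ ¬x1))
= ¬x2 ∨ ((¬x3 → x1) → (¬x3 ∧ ¬x1))   [eliminate →]
= ¬x2 ∨ ¬(¬x3 → x1) ∨ (¬x3 ∧ ¬x1)   [eliminate →]
= ¬x2 ∨ ¬(¬¬x3 ∨ x1) ∨ (¬x3 ∧ ¬x1)   [eliminate →]
= ¬x2 ∨ (¬¬¬x3 ∧ ¬x1) ∨ (¬x3 ∧ ¬x1)   [De Morgan]
= ¬x2 ∨ (¬x3 ∧ ¬x1) ∨ (¬x3 ∧ ¬x1)   [double negation]
= ¬x2 ∨ (¬x3 ∧ ¬x1)   [simplify]

¬x2 ∨ (¬x3 ∧ ¬x1)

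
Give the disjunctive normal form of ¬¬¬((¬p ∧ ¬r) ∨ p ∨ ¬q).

r ∧ ¬p ∧ q

¬¬¬((¬p ∧ ¬r) ∨ p ∨ ¬q)
= ¬((¬p ∧ ¬r) ∨ p ∨ ¬q)   [double negation]
= ¬(¬p ∧ ¬r) ∧ ¬p ∧ ¬¬q   [De Morgan]
= (¬¬p ∨ ¬¬r) ∧ ¬p ∧ ¬¬q   [De Morgan]
= (p ∨ ¬¬r) ∧ ¬p ∧ ¬¬q   [double negation]
= (p ∨ r) ∧ ¬p ∧ ¬¬q   [double negation]
= (p ∨ r) ∧ ¬p ∧ q   [double negation]
= (p ∧ ¬p ∧ q) ∨ (r ∧ ¬p ∧ q)   [distribute ∧ over ∨]
= r ∧ ¬p ∧ q   [simplify]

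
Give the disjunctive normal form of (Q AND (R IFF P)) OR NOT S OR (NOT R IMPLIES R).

(Q AND (R IFF P)) OR NOT S OR (NOT R IMPLIES R)
= (Q AND (R IMPLIES P) AND (P IMPLIES R)) OR NOT S OR (NOT R IMPLIES R)   [eliminate IFF]
= (Q AND (NOT R OR P) AND (P IMPLIES R)) OR NOT S OR (NOT R IMPLIES R)   [eliminate IMPLIES]
= (Q AND (NOT R OR P) AND (NOT P OR R)) OR NOT S OR (NOT R IMPLIES R)   [eliminate IMPLIES]
= (Q AND (NOT R OR P) AND (NOT P OR R)) OR NOT S OR NOT NOT R OR R   [eliminate IMPLIES]
= (Q AND (NOT R OR P) AND (NOT P OR R)) OR NOT S OR R OR R   [double negation]
= (Q AND NOT R AND NOT P) OR (Q AND NOT R AND R) OR (Q AND P AND NOT P) OR (Q AND P AND R) OR NOT S OR R OR R   [distribute AND over OR]
= (Q AND NOT R AND NOT P) OR NOT S OR R   [simplify]

(Q AND NOT R AND NOT P) OR NOT S OR R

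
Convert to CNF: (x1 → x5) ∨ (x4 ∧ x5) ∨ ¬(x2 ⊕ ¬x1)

(x1 → x5) ∨ (x4 ∧ x5) ∨ ¬(x2 ⊕ ¬x1)
⇔ ¬x1 ∨ x5 ∨ (x4 ∧ x5) ∨ ¬(x2 ⊕ ¬x1)   — eliminate →
⇔ ¬x1 ∨ x5 ∨ (x4 ∧ x5) ∨ ¬((x2 ∨ ¬x1) ∧ ¬(x2 ∧ ¬x1))   — expand ⊕
⇔ ¬x1 ∨ x5 ∨ (x4 ∧ x5) ∨ ¬(x2 ∨ ¬x1) ∨ ¬¬(x2 ∧ ¬x1)   — De Morgan
⇔ ¬x1 ∨ x5 ∨ (x4 ∧ x5) ∨ (¬x2 ∧ ¬¬x1) ∨ ¬¬(x2 ∧ ¬x1)   — De Morgan
⇔ ¬x1 ∨ x5 ∨ (x4 ∧ x5) ∨ (¬x2 ∧ x1) ∨ ¬¬(x2 ∧ ¬x1)   — double negation
⇔ ¬x1 ∨ x5 ∨ (x4 ∧ x5) ∨ (¬x2 ∧ x1) ∨ (x2 ∧ ¬x1)   — double negation
⇔ (¬x1 ∨ x5 ∨ x4 ∨ ¬x2 ∨ x2) ∧ (¬x1 ∨ x5 ∨ x4 ∨ ¬x2 ∨ ¬x1) ∧ (¬x1 ∨ x5 ∨ x4 ∨ x1 ∨ x2) ∧ (¬x1 ∨ x5 ∨ x4 ∨ x1 ∨ ¬x1) ∧ (¬x1 ∨ x5 ∨ x5 ∨ ¬x2 ∨ x2) ∧ (¬x1 ∨ x5 ∨ x5 ∨ ¬x2 ∨ ¬x1) ∧ (¬x1 ∨ x5 ∨ x5 ∨ x1 ∨ x2) ∧ (¬x1 ∨ x5 ∨ x5 ∨ x1 ∨ ¬x1)   — distribute ∨ over ∧
⇔ ¬x1 ∨ x5 ∨ ¬x2   — simplify

¬x1 ∨ x5 ∨ ¬x2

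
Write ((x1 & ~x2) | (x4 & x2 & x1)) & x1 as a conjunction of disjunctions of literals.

x1 & (~x2 | x4)

((x1 & ~x2) | (x4 & x2 & x1)) & x1
≡ (x1 | x4) & (x1 | x2) & (x1 | x1) & (~x2 | x4) & (~x2 | x2) & (~x2 | x1) & x1   [distribute | over &]
≡ x1 & (~x2 | x4)   [simplify]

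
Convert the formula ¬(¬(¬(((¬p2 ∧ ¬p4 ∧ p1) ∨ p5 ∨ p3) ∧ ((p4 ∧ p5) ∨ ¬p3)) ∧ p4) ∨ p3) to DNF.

¬(¬(¬(((¬p2 ∧ ¬p4 ∧ p1) ∨ p5 ∨ p3) ∧ ((p4 ∧ p5) ∨ ¬p3)) ∧ p4) ∨ p3)
≡ ¬¬(¬(((¬p2 ∧ ¬p4 ∧ p1) ∨ p5 ∨ p3) ∧ ((p4 ∧ p5) ∨ ¬p3)) ∧ p4) ∧ ¬p3   — De Morgan
≡ ¬(((¬p2 ∧ ¬p4 ∧ p1) ∨ p5 ∨ p3) ∧ ((p4 ∧ p5) ∨ ¬p3)) ∧ p4 ∧ ¬p3   — double negation
≡ (¬((¬p2 ∧ ¬p4 ∧ p1) ∨ p5 ∨ p3) ∨ ¬((p4 ∧ p5) ∨ ¬p3)) ∧ p4 ∧ ¬p3   — De Morgan
≡ ((¬(¬p2 ∧ ¬p4 ∧ p1) ∧ ¬p5 ∧ ¬p3) ∨ ¬((p4 ∧ p5) ∨ ¬p3)) ∧ p4 ∧ ¬p3   — De Morgan
≡ (((¬¬p2 ∨ ¬¬p4 ∨ ¬p1) ∧ ¬p5 ∧ ¬p3) ∨ ¬((p4 ∧ p5) ∨ ¬p3)) ∧ p4 ∧ ¬p3   — De Morgan
≡ (((p2 ∨ ¬¬p4 ∨ ¬p1) ∧ ¬p5 ∧ ¬p3) ∨ ¬((p4 ∧ p5) ∨ ¬p3)) ∧ p4 ∧ ¬p3   — double negation
≡ (((p2 ∨ p4 ∨ ¬p1) ∧ ¬p5 ∧ ¬p3) ∨ ¬((p4 ∧ p5) ∨ ¬p3)) ∧ p4 ∧ ¬p3   — double negation
≡ (((p2 ∨ p4 ∨ ¬p1) ∧ ¬p5 ∧ ¬p3) ∨ (¬(p4 ∧ p5) ∧ ¬¬p3)) ∧ p4 ∧ ¬p3   — De Morgan
≡ (((p2 ∨ p4 ∨ ¬p1) ∧ ¬p5 ∧ ¬p3) ∨ ((¬p4 ∨ ¬p5) ∧ ¬¬p3)) ∧ p4 ∧ ¬p3   — De Morgan
≡ (((p2 ∨ p4 ∨ ¬p1) ∧ ¬p5 ∧ ¬p3) ∨ ((¬p4 ∨ ¬p5) ∧ p3)) ∧ p4 ∧ ¬p3   — double negation
≡ (p2 ∧ ¬p5 ∧ ¬p3 ∧ p4 ∧ ¬p3) ∨ (p4 ∧ ¬p5 ∧ ¬p3 ∧ p4 ∧ ¬p3) ∨ (¬p1 ∧ ¬p5 ∧ ¬p3 ∧ p4 ∧ ¬p3) ∨ (¬p4 ∧ p3 ∧ p4 ∧ ¬p3) ∨ (¬p5 ∧ p3 ∧ p4 ∧ ¬p3)   — distribute ∧ over ∨
≡ p4 ∧ ¬p5 ∧ ¬p3   — simplify

p4 ∧ ¬p5 ∧ ¬p3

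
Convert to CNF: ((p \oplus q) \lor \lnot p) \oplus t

(\lnot p \lor \lnot q \lor t) \land (\lnot p \lor q \lor \lnot t) \land (p \lor \lnot t)

((p \oplus q) \lor \lnot p) \oplus t
= ((p \oplus q) \lor \lnot p \lor t) \land \lnot (((p \oplus q) \lor \lnot p) \land t)
= (((p \lor q) \land \lnot (p \land q)) \lor \lnot p \lor t) \land \lnot (((p \oplus q) \lor \lnot p) \land t)
= (((p \lor q) \land \lnot (p \land q)) \lor \lnot p \lor t) \land \lnot ((((p \lor q) \land \lnot (p \land q)) \lor \lnot p) \land t)
= (((p \lor q) \land (\lnot p \lor \lnot q)) \lor \lnot p \lor t) \land \lnot ((((p \lor q) \land \lnot (p \land q)) \lor \lnot p) \land t)
= (((p \lor q) \land (\lnot p \lor \lnot q)) \lor \lnot p \lor t) \land (\lnot (((p \lor q) \land \lnot (p \land q)) \lor \lnot p) \lor \lnot t)
= (((p \lor q) \land (\lnot p \lor \lnot q)) \lor \lnot p \lor t) \land ((\lnot ((p \lor q) \land \lnot (p \land q)) \land \lnot \lnot p) \lor \lnot t)
= (((p \lor q) \land (\lnot p \lor \lnot q)) \lor \lnot p \lor t) \land (((\lnot (p \lor q) \lor \lnot \lnot (p \land q)) \land \lnot \lnot p) \lor \lnot t)
= (((p \lor q) \land (\lnot p \lor \lnot q)) \lor \lnot p \lor t) \land ((((\lnot p \land \lnot q) \lor \lnot \lnot (p \land q)) \land \lnot \lnot p) \lor \lnot t)
= (((p \lor q) \land (\lnot p \lor \lnot q)) \lor \lnot p \lor t) \land ((((\lnot p \land \lnot q) \lor (p \land q)) \land \lnot \lnot p) \lor \lnot t)
= (((p \lor q) \land (\lnot p \lor \lnot q)) \lor \lnot p \lor t) \land ((((\lnot p \land \lnot q) \lor (p \land q)) \land p) \lor \lnot t)
= (p \lor q \lor \lnot p \lor t) \land (\lnot p \lor \lnot q \lor \lnot p \lor t) \land (\lnot p \lor p \lor \lnot t) \land (\lnot p \lor q \lor \lnot t) \land (\lnot q \lor p \lor \lnot t) \land (\lnot q \lor q \lor \lnot t) \land (p \lor \lnot t)
= (\lnot p \lor \lnot q \lor t) \land (\lnot p \lor q \lor \lnot t) \land (p \lor \lnot t)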